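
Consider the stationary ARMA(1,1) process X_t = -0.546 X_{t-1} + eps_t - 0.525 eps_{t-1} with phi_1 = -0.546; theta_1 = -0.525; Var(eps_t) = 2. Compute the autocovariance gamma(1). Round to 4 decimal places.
\gamma(1) = -3.9266

Multiply the model equation by X_{t-k} and take expectations. With theta_0 = psi_0 = 1 and psi_j the MA(infinity) weights, this gives
  gamma(k) - sum_i phi_i gamma(k-i) = c_k,
  c_k = sigma^2 * sum_{j=k..q} theta_j psi_{j-k}   (c_k = 0 for k > q),
using gamma(-m) = gamma(m).
psi-weights needed (psi_j = theta_j + sum_i phi_i psi_{j-i}):
  psi_1 = theta_1 + phi_1 = -0.525 + (-0.546) = -1.071
Right-hand sides:
  c_0 = sigma^2 (1 + theta_1 psi_1) = 2 * (1 + (-0.525)(-1.071)) = 2 * 1.562275 = 3.12455
  c_1 = sigma^2 theta_1 = 2 * (-0.525) = -1.05
  c_2 = 0
Equations for k = 0 and k = 1 (AR order 1):
  gamma(0) = phi_1 gamma(1) + c_0
  gamma(1) = phi_1 gamma(0) + c_1
Substituting the second into the first: gamma(0) (1 - phi_1^2) = c_0 + phi_1 c_1, so
  gamma(0) = (c_0 + phi_1 c_1) / (1 - phi_1^2) = (3.12455 + (-0.546)(-1.05)) / (1 - (-0.546)^2) = 3.69785 / 0.701884 = 5.268463.
  gamma(1) = phi_1 gamma(0) + c_1 = (-0.546)(5.268463) + (-1.05) = -3.926581.
Therefore gamma(1) = -3.9266 (to 4 decimal places).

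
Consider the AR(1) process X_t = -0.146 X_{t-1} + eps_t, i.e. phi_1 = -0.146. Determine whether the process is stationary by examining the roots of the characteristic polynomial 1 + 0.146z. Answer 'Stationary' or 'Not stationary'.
\text{Stationary}

The AR(p) characteristic polynomial is P(z) = 1 + 0.146z.
Stationarity requires all roots to lie outside the unit circle, i.e. |z| > 1 for every root.
This is linear in z: 1 + (0.146) z = 0  =>  z = -1/(0.146) = -6.849315,  |z| = 6.849315.
Moduli of all roots: 6.8493.
All moduli strictly greater than 1? Yes.
Verdict: Stationary.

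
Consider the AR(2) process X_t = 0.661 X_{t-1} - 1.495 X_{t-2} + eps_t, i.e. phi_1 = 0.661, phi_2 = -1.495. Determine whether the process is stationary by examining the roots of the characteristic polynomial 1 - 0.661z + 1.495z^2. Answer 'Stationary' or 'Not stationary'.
\text{Not stationary}

The AR(p) characteristic polynomial is P(z) = 1 - 0.661z + 1.495z^2.
Stationarity requires all roots to lie outside the unit circle, i.e. |z| > 1 for every root.
Set 1 + (-0.661) z + (1.495) z^2 = 0, i.e. a z^2 + b z + c = 0 with a = 1.495, b = -0.661, c = 1.
Discriminant D = b^2 - 4ac = (-0.661)^2 - 4*(1.495)*1 = 0.436921 - (5.98) = -5.543079.
D < 0, so the roots are the complex-conjugate pair z = (-b +/- i sqrt(-D)) / (2a) = 0.2211 +/- 0.7874i.
For a conjugate pair |z|^2 = z * conj(z) = (product of roots) = c/a = 1/(1.495) = 0.668896, so |z| = sqrt(0.668896) = 0.8179 for both roots.
Moduli of all roots: 0.8179, 0.8179.
All moduli strictly greater than 1? No.
Verdict: Not stationary.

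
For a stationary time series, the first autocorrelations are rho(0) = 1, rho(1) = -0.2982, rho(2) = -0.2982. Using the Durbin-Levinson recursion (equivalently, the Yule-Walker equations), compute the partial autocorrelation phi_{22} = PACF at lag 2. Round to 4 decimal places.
\phi_{22} = -0.4249

The PACF at lag k is phi_{kk}, the last component of the solution
to the Yule-Walker system G_k phi = r_k where
  (G_k)_{ij} = rho(|i - j|), (r_k)_i = rho(i), i,j = 1..k.
Equivalently, Durbin-Levinson gives phi_{kk} iteratively:
  phi_{11} = rho(1)
  phi_{kk} = [rho(k) - sum_{j=1..k-1} phi_{k-1,j} rho(k-j)]
            / [1 - sum_{j=1..k-1} phi_{k-1,j} rho(j)],
  phi_{k,j} = phi_{k-1,j} - phi_{kk} phi_{k-1,k-j},  j = 1..k-1.
Step k = 1:
  phi_11 = rho(1) = -0.2982.
Step k = 2:
  phi_22 = [rho(2) - phi_11 rho(1)] / [1 - phi_11 rho(1)] = [-0.2982 - (-0.2982)(-0.2982)] / [1 - (-0.2982)(-0.2982)]
         = -0.38712324 / 0.91107676 = -0.4249.
Therefore phi_{22} = -0.4249.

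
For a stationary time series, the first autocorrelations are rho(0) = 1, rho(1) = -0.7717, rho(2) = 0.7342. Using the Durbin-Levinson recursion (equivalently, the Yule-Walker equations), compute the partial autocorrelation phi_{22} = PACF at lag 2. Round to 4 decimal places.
\phi_{22} = 0.3429

The PACF at lag k is phi_{kk}, the last component of the solution
to the Yule-Walker system G_k phi = r_k where
  (G_k)_{ij} = rho(|i - j|), (r_k)_i = rho(i), i,j = 1..k.
Equivalently, Durbin-Levinson gives phi_{kk} iteratively:
  phi_{11} = rho(1)
  phi_{kk} = [rho(k) - sum_{j=1..k-1} phi_{k-1,j} rho(k-j)]
            / [1 - sum_{j=1..k-1} phi_{k-1,j} rho(j)],
  phi_{k,j} = phi_{k-1,j} - phi_{kk} phi_{k-1,k-j},  j = 1..k-1.
Step k = 1:
  phi_11 = rho(1) = -0.7717.
Step k = 2:
  phi_22 = [rho(2) - phi_11 rho(1)] / [1 - phi_11 rho(1)] = [0.7342 - (-0.7717)(-0.7717)] / [1 - (-0.7717)(-0.7717)]
         = 0.13867911 / 0.40447911 = 0.3429.
Therefore phi_{22} = 0.3429.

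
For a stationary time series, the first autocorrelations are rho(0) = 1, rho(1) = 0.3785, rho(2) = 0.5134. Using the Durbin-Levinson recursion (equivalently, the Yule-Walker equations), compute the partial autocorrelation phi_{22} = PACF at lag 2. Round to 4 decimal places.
\phi_{22} = 0.4320

The PACF at lag k is phi_{kk}, the last component of the solution
to the Yule-Walker system G_k phi = r_k where
  (G_k)_{ij} = rho(|i - j|), (r_k)_i = rho(i), i,j = 1..k.
Equivalently, Durbin-Levinson gives phi_{kk} iteratively:
  phi_{11} = rho(1)
  phi_{kk} = [rho(k) - sum_{j=1..k-1} phi_{k-1,j} rho(k-j)]
            / [1 - sum_{j=1..k-1} phi_{k-1,j} rho(j)],
  phi_{k,j} = phi_{k-1,j} - phi_{kk} phi_{k-1,k-j},  j = 1..k-1.
Step k = 1:
  phi_11 = rho(1) = 0.3785.
Step k = 2:
  phi_22 = [rho(2) - phi_11 rho(1)] / [1 - phi_11 rho(1)] = [0.5134 - (0.3785)(0.3785)] / [1 - (0.3785)(0.3785)]
         = 0.37013775 / 0.85673775 = 0.432.
Therefore phi_{22} = 0.4320.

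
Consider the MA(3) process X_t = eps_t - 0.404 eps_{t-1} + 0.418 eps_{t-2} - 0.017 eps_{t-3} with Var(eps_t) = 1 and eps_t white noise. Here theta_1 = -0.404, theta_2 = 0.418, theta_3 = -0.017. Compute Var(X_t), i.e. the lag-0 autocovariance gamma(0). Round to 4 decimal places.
\gamma(0) = 1.3382

For an MA(q) process X_t = eps_t + sum_i theta_i eps_{t-i} with
Var(eps_t) = sigma^2, the variance is
  gamma(0) = sigma^2 * (1 + sum_i theta_i^2).
  sum_i theta_i^2 = (-0.404)^2 + (0.418)^2 + (-0.017)^2 = 0.163216 + 0.174724 + 0.000289 = 0.338229.
  gamma(0) = 1 * (1 + 0.338229) = 1 * 1.338229 = 1.338229, which rounds to 1.3382.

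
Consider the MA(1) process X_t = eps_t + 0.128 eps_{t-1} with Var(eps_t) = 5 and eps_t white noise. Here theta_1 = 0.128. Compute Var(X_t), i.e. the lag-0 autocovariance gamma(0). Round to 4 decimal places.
\gamma(0) = 5.0819

For an MA(q) process X_t = eps_t + sum_i theta_i eps_{t-i} with
Var(eps_t) = sigma^2, the variance is
  gamma(0) = sigma^2 * (1 + sum_i theta_i^2).
  sum_i theta_i^2 = (0.128)^2 = 0.016384.
  gamma(0) = 5 * (1 + 0.016384) = 5 * 1.016384 = 5.08192, which rounds to 5.0819.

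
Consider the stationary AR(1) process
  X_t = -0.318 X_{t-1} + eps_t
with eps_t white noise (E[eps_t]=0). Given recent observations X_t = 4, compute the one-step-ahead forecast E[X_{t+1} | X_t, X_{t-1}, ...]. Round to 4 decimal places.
E[X_{t+1} \mid \mathcal F_t] = -1.2720

For an AR(p) model X_t = c + sum_i phi_i X_{t-i} + eps_t, the
one-step-ahead conditional mean is
  E[X_{t+1} | X_t, ...] = c + sum_i phi_i X_{t+1-i}.
Substitute known values:
  E[X_{t+1} | ...] = (-0.318) * (4)
                   = -1.2720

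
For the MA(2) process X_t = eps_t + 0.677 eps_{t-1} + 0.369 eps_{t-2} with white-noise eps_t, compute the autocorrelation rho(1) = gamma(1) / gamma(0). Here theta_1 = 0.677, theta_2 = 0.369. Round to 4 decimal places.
\rho(1) = 0.5813

For an MA(q) process with theta_0 = 1, the autocovariance is
  gamma(k) = sigma^2 * sum_{i=0..q-k} theta_i * theta_{i+k},
and rho(k) = gamma(k) / gamma(0). Sigma^2 cancels.
  numerator   = (1)*(0.677) + (0.677)*(0.369) = 0.926813.
  denominator = (1)^2 + (0.677)^2 + (0.369)^2 = 1.59449.
  rho(1) = 0.926813 / 1.59449 = 0.5813.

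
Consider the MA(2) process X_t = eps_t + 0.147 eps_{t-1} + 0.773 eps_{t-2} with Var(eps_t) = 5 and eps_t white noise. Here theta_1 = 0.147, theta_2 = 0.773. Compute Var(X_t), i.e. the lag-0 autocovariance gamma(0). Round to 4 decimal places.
\gamma(0) = 8.0957

For an MA(q) process X_t = eps_t + sum_i theta_i eps_{t-i} with
Var(eps_t) = sigma^2, the variance is
  gamma(0) = sigma^2 * (1 + sum_i theta_i^2).
  sum_i theta_i^2 = (0.147)^2 + (0.773)^2 = 0.021609 + 0.597529 = 0.619138.
  gamma(0) = 5 * (1 + 0.619138) = 5 * 1.619138 = 8.09569, which rounds to 8.0957.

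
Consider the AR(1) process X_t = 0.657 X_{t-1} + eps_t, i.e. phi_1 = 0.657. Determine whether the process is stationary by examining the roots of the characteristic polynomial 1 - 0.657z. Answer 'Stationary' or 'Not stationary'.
\text{Stationary}

The AR(p) characteristic polynomial is P(z) = 1 - 0.657z.
Stationarity requires all roots to lie outside the unit circle, i.e. |z| > 1 for every root.
This is linear in z: 1 + (-0.657) z = 0  =>  z = -1/(-0.657) = 1.52207,  |z| = 1.52207.
Moduli of all roots: 1.5221.
All moduli strictly greater than 1? Yes.
Verdict: Stationary.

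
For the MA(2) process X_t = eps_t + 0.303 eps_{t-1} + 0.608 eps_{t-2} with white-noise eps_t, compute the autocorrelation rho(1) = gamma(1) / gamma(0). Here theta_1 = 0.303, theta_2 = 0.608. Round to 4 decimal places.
\rho(1) = 0.3334

For an MA(q) process with theta_0 = 1, the autocovariance is
  gamma(k) = sigma^2 * sum_{i=0..q-k} theta_i * theta_{i+k},
and rho(k) = gamma(k) / gamma(0). Sigma^2 cancels.
  numerator   = (1)*(0.303) + (0.303)*(0.608) = 0.487224.
  denominator = (1)^2 + (0.303)^2 + (0.608)^2 = 1.461473.
  rho(1) = 0.487224 / 1.461473 = 0.3334.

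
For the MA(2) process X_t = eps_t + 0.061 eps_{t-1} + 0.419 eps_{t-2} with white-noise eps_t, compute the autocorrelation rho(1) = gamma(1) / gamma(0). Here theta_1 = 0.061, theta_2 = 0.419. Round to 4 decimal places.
\rho(1) = 0.0734

For an MA(q) process with theta_0 = 1, the autocovariance is
  gamma(k) = sigma^2 * sum_{i=0..q-k} theta_i * theta_{i+k},
and rho(k) = gamma(k) / gamma(0). Sigma^2 cancels.
  numerator   = (1)*(0.061) + (0.061)*(0.419) = 0.086559.
  denominator = (1)^2 + (0.061)^2 + (0.419)^2 = 1.179282.
  rho(1) = 0.086559 / 1.179282 = 0.0734.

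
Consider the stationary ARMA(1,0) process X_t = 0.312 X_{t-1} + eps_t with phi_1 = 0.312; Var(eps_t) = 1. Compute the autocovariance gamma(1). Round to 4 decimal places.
\gamma(1) = 0.3456

Multiply the model equation by X_{t-k} and take expectations. With theta_0 = psi_0 = 1 and psi_j the MA(infinity) weights, this gives
  gamma(k) - sum_i phi_i gamma(k-i) = c_k,
  c_k = sigma^2 * sum_{j=k..q} theta_j psi_{j-k}   (c_k = 0 for k > q),
using gamma(-m) = gamma(m).
Pure AR (q = 0): c_0 = sigma^2 = 1, c_k = 0 for k >= 1.
Equations for k = 0 and k = 1 (AR order 1):
  gamma(0) = phi_1 gamma(1) + c_0
  gamma(1) = phi_1 gamma(0) + c_1
Substituting the second into the first: gamma(0) (1 - phi_1^2) = c_0 + phi_1 c_1, so
  gamma(0) = c_0 / (1 - phi_1^2) = 1 / (1 - (0.312)^2) = 1 / 0.902656 = 1.107842.
  gamma(1) = phi_1 gamma(0) = (0.312)(1.107842) = 0.345647.
Therefore gamma(1) = 0.3456 (to 4 decimal places).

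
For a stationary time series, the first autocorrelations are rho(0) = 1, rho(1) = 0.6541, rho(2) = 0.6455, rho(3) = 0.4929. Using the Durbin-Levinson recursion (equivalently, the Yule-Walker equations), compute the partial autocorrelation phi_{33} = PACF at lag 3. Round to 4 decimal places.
\phi_{33} = -0.0358

The PACF at lag k is phi_{kk}, the last component of the solution
to the Yule-Walker system G_k phi = r_k where
  (G_k)_{ij} = rho(|i - j|), (r_k)_i = rho(i), i,j = 1..k.
Equivalently, Durbin-Levinson gives phi_{kk} iteratively:
  phi_{11} = rho(1)
  phi_{kk} = [rho(k) - sum_{j=1..k-1} phi_{k-1,j} rho(k-j)]
            / [1 - sum_{j=1..k-1} phi_{k-1,j} rho(j)],
  phi_{k,j} = phi_{k-1,j} - phi_{kk} phi_{k-1,k-j},  j = 1..k-1.
Step k = 1:
  phi_11 = rho(1) = 0.6541.
Step k = 2:
  phi_22 = [rho(2) - phi_11 rho(1)] / [1 - phi_11 rho(1)] = [0.6455 - (0.6541)(0.6541)] / [1 - (0.6541)(0.6541)]
         = 0.21765319 / 0.57215319 = 0.380411.
  Update: phi_21 = phi_11 - phi_22 phi_11 = 0.6541 - (0.380411)(0.6541) = 0.405273.
Step k = 3:
  phi_33 = [rho(3) - phi_21 rho(2) - phi_22 rho(1)] / [1 - phi_21 rho(1) - phi_22 rho(2)]
    numerator   = 0.4929 - (0.405273)(0.6455) - (0.380411)(0.6541) = -0.01753059
    denominator = 1 - (0.405273)(0.6541) - (0.380411)(0.6455) = 0.48935559
  phi_33 = -0.01753059 / 0.48935559 = -0.0358.
Therefore phi_{33} = -0.0358.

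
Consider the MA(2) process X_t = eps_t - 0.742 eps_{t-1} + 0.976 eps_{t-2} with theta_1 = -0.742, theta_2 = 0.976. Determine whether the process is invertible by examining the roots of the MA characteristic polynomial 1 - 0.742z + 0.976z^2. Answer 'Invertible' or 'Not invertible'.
\text{Invertible}

The MA(q) characteristic polynomial is P(z) = 1 - 0.742z + 0.976z^2.
Invertibility requires all roots to lie outside the unit circle, i.e. |z| > 1 for every root.
Set 1 + (-0.742) z + (0.976) z^2 = 0, i.e. a z^2 + b z + c = 0 with a = 0.976, b = -0.742, c = 1.
Discriminant D = b^2 - 4ac = (-0.742)^2 - 4*(0.976)*1 = 0.550564 - (3.904) = -3.353436.
D < 0, so the roots are the complex-conjugate pair z = (-b +/- i sqrt(-D)) / (2a) = 0.3801 +/- 0.9381i.
For a conjugate pair |z|^2 = z * conj(z) = (product of roots) = c/a = 1/(0.976) = 1.02459, so |z| = sqrt(1.02459) = 1.0122 for both roots.
Moduli of all roots: 1.0122, 1.0122.
All moduli strictly greater than 1? Yes.
Verdict: Invertible.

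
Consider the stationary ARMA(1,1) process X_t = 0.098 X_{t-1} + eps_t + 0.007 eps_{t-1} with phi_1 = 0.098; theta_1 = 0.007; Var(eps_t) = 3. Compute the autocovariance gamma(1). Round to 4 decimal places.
\gamma(1) = 0.3183

Multiply the model equation by X_{t-k} and take expectations. With theta_0 = psi_0 = 1 and psi_j the MA(infinity) weights, this gives
  gamma(k) - sum_i phi_i gamma(k-i) = c_k,
  c_k = sigma^2 * sum_{j=k..q} theta_j psi_{j-k}   (c_k = 0 for k > q),
using gamma(-m) = gamma(m).
psi-weights needed (psi_j = theta_j + sum_i phi_i psi_{j-i}):
  psi_1 = theta_1 + phi_1 = 0.007 + (0.098) = 0.105
Right-hand sides:
  c_0 = sigma^2 (1 + theta_1 psi_1) = 3 * (1 + (0.007)(0.105)) = 3 * 1.000735 = 3.002205
  c_1 = sigma^2 theta_1 = 3 * (0.007) = 0.021
  c_2 = 0
Equations for k = 0 and k = 1 (AR order 1):
  gamma(0) = phi_1 gamma(1) + c_0
  gamma(1) = phi_1 gamma(0) + c_1
Substituting the second into the first: gamma(0) (1 - phi_1^2) = c_0 + phi_1 c_1, so
  gamma(0) = (c_0 + phi_1 c_1) / (1 - phi_1^2) = (3.002205 + (0.098)(0.021)) / (1 - (0.098)^2) = 3.004263 / 0.990396 = 3.033396.
  gamma(1) = phi_1 gamma(0) + c_1 = (0.098)(3.033396) + (0.021) = 0.318273.
Therefore gamma(1) = 0.3183 (to 4 decimal places).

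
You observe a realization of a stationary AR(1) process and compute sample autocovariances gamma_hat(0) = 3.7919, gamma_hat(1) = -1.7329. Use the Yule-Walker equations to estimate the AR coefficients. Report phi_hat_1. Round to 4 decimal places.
\hat\phi_{1} = -0.4570

The Yule-Walker equations for an AR(p) process read, in matrix form,
  Gamma_p phi = r_p,   with   (Gamma_p)_{ij} = gamma(|i - j|),
                       (r_p)_i = gamma(i),   i,j = 1..p.
Substitute the sample gammas (Toeplitz matrix and right-hand side of size 1):
  Gamma_p = [[3.7919]]
  r_p     = [-1.7329]
With p = 1 this is the single equation gamma(0) phi_1 = gamma(1):
  phi_hat_1 = gamma(1) / gamma(0) = -1.7329 / 3.7919 = -0.4570.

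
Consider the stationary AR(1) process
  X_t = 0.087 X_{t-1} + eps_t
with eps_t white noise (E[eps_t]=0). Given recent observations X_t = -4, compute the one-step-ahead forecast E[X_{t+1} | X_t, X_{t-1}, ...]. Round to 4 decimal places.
E[X_{t+1} \mid \mathcal F_t] = -0.3480

For an AR(p) model X_t = c + sum_i phi_i X_{t-i} + eps_t, the
one-step-ahead conditional mean is
  E[X_{t+1} | X_t, ...] = c + sum_i phi_i X_{t+1-i}.
Substitute known values:
  E[X_{t+1} | ...] = (0.087) * (-4)
                   = -0.3480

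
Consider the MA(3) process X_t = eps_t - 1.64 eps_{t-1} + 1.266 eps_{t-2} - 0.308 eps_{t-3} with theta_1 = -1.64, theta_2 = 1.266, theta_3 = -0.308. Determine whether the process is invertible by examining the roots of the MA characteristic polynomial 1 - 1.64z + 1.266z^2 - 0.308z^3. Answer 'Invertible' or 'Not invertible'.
\text{Invertible}

The MA(q) characteristic polynomial is P(z) = 1 - 1.64z + 1.266z^2 - 0.308z^3.
Invertibility requires all roots to lie outside the unit circle, i.e. |z| > 1 for every root.
Degree 3: look for a simple real root z0 first, then factor out (1 - z/z0) and solve the remaining quadratic.
Testing z0 = 2.5: P(2.5) = 1 + (-1.64)(2.5) + (1.266)(2.5)^2 + (-0.308)(2.5)^3
  = 1 + (-4.1) + (7.9125) + (-4.8125) = 0.  So z_0 = 2.5 is a root, |z_0| = 2.5.
Divide out the factor (1 - 0.4 z) = (1 - z/z0) (since 1/z0 = 0.4):
  P(z) = (1 - 0.4 z)(1 + (-1.24) z + (0.77) z^2)
  [check: z-coef -1.24 - (0.4) = -1.64; z^2-coef 0.77 - (0.4)(-1.24) = 1.266; z^3-coef -(0.4)(0.77) = -0.308.]
Remaining roots from the quadratic factor 1 + (-1.24) z + (0.77) z^2:
  Set 1 + (-1.24) z + (0.77) z^2 = 0, i.e. a z^2 + b z + c = 0 with a = 0.77, b = -1.24, c = 1.
  Discriminant D = b^2 - 4ac = (-1.24)^2 - 4*(0.77)*1 = 1.5376 - (3.08) = -1.5424.
  D < 0, so the roots are the complex-conjugate pair z = (-b +/- i sqrt(-D)) / (2a) = 0.8052 +/- 0.8065i.
  For a conjugate pair |z|^2 = z * conj(z) = (product of roots) = c/a = 1/(0.77) = 1.298701, so |z| = sqrt(1.298701) = 1.1396 for both roots.
Moduli of all roots: 2.5000, 1.1396, 1.1396.
All moduli strictly greater than 1? Yes.
Verdict: Invertible.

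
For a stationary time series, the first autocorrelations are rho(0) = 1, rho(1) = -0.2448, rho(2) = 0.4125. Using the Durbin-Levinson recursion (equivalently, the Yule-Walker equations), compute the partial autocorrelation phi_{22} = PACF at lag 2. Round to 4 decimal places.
\phi_{22} = 0.3750

The PACF at lag k is phi_{kk}, the last component of the solution
to the Yule-Walker system G_k phi = r_k where
  (G_k)_{ij} = rho(|i - j|), (r_k)_i = rho(i), i,j = 1..k.
Equivalently, Durbin-Levinson gives phi_{kk} iteratively:
  phi_{11} = rho(1)
  phi_{kk} = [rho(k) - sum_{j=1..k-1} phi_{k-1,j} rho(k-j)]
            / [1 - sum_{j=1..k-1} phi_{k-1,j} rho(j)],
  phi_{k,j} = phi_{k-1,j} - phi_{kk} phi_{k-1,k-j},  j = 1..k-1.
Step k = 1:
  phi_11 = rho(1) = -0.2448.
Step k = 2:
  phi_22 = [rho(2) - phi_11 rho(1)] / [1 - phi_11 rho(1)] = [0.4125 - (-0.2448)(-0.2448)] / [1 - (-0.2448)(-0.2448)]
         = 0.35257296 / 0.94007296 = 0.375.
Therefore phi_{22} = 0.3750.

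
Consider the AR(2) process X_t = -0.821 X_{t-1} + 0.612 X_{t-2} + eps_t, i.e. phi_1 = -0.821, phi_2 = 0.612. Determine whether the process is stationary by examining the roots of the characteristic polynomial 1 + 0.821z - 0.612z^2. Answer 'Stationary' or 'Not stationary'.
\text{Not stationary}

The AR(p) characteristic polynomial is P(z) = 1 + 0.821z - 0.612z^2.
Stationarity requires all roots to lie outside the unit circle, i.e. |z| > 1 for every root.
Set 1 + (0.821) z + (-0.612) z^2 = 0, i.e. a z^2 + b z + c = 0 with a = -0.612, b = 0.821, c = 1.
Discriminant D = b^2 - 4ac = (0.821)^2 - 4*(-0.612)*1 = 0.674041 - (-2.448) = 3.122041.
D >= 0, so the roots are real: z = (-b +/- sqrt(D)) / (2a) = (-0.821 +/- 1.76693) / (-1.224).
  z_1 = (-0.821 + 1.76693) / (-1.224) = -0.7728,   |z_1| = 0.7728.
  z_2 = (-0.821 - 1.76693) / (-1.224) = 2.1143,   |z_2| = 2.1143.
Moduli of all roots: 0.7728, 2.1143.
All moduli strictly greater than 1? No.
Verdict: Not stationary.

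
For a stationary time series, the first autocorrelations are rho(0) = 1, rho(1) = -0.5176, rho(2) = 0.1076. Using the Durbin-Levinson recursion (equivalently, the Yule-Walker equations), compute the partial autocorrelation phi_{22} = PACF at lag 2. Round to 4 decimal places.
\phi_{22} = -0.2190

The PACF at lag k is phi_{kk}, the last component of the solution
to the Yule-Walker system G_k phi = r_k where
  (G_k)_{ij} = rho(|i - j|), (r_k)_i = rho(i), i,j = 1..k.
Equivalently, Durbin-Levinson gives phi_{kk} iteratively:
  phi_{11} = rho(1)
  phi_{kk} = [rho(k) - sum_{j=1..k-1} phi_{k-1,j} rho(k-j)]
            / [1 - sum_{j=1..k-1} phi_{k-1,j} rho(j)],
  phi_{k,j} = phi_{k-1,j} - phi_{kk} phi_{k-1,k-j},  j = 1..k-1.
Step k = 1:
  phi_11 = rho(1) = -0.5176.
Step k = 2:
  phi_22 = [rho(2) - phi_11 rho(1)] / [1 - phi_11 rho(1)] = [0.1076 - (-0.5176)(-0.5176)] / [1 - (-0.5176)(-0.5176)]
         = -0.16030976 / 0.73209024 = -0.219.
Therefore phi_{22} = -0.2190.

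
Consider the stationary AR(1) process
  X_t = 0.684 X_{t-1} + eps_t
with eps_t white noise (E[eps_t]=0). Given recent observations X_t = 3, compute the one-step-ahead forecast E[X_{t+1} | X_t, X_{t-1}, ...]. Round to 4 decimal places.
E[X_{t+1} \mid \mathcal F_t] = 2.0520

For an AR(p) model X_t = c + sum_i phi_i X_{t-i} + eps_t, the
one-step-ahead conditional mean is
  E[X_{t+1} | X_t, ...] = c + sum_i phi_i X_{t+1-i}.
Substitute known values:
  E[X_{t+1} | ...] = (0.684) * (3)
                   = 2.0520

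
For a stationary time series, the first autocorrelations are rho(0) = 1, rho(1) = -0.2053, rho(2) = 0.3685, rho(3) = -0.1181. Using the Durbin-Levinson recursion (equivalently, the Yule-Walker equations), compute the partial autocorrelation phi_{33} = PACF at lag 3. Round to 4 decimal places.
\phi_{33} = 0.0020

The PACF at lag k is phi_{kk}, the last component of the solution
to the Yule-Walker system G_k phi = r_k where
  (G_k)_{ij} = rho(|i - j|), (r_k)_i = rho(i), i,j = 1..k.
Equivalently, Durbin-Levinson gives phi_{kk} iteratively:
  phi_{11} = rho(1)
  phi_{kk} = [rho(k) - sum_{j=1..k-1} phi_{k-1,j} rho(k-j)]
            / [1 - sum_{j=1..k-1} phi_{k-1,j} rho(j)],
  phi_{k,j} = phi_{k-1,j} - phi_{kk} phi_{k-1,k-j},  j = 1..k-1.
Step k = 1:
  phi_11 = rho(1) = -0.2053.
Step k = 2:
  phi_22 = [rho(2) - phi_11 rho(1)] / [1 - phi_11 rho(1)] = [0.3685 - (-0.2053)(-0.2053)] / [1 - (-0.2053)(-0.2053)]
         = 0.32635191 / 0.95785191 = 0.340712.
  Update: phi_21 = phi_11 - phi_22 phi_11 = -0.2053 - (0.340712)(-0.2053) = -0.135352.
Step k = 3:
  phi_33 = [rho(3) - phi_21 rho(2) - phi_22 rho(1)] / [1 - phi_21 rho(1) - phi_22 rho(2)]
    numerator   = -0.1181 - (-0.135352)(0.3685) - (0.340712)(-0.2053) = 0.00172536
    denominator = 1 - (-0.135352)(-0.2053) - (0.340712)(0.3685) = 0.84665981
  phi_33 = 0.00172536 / 0.84665981 = 0.002.
Therefore phi_{33} = 0.0020.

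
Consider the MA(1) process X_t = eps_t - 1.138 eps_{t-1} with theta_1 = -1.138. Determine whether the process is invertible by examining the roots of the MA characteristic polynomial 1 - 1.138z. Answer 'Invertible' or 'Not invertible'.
\text{Not invertible}

The MA(q) characteristic polynomial is P(z) = 1 - 1.138z.
Invertibility requires all roots to lie outside the unit circle, i.e. |z| > 1 for every root.
This is linear in z: 1 + (-1.138) z = 0  =>  z = -1/(-1.138) = 0.878735,  |z| = 0.878735.
Moduli of all roots: 0.8787.
All moduli strictly greater than 1? No.
Verdict: Not invertible.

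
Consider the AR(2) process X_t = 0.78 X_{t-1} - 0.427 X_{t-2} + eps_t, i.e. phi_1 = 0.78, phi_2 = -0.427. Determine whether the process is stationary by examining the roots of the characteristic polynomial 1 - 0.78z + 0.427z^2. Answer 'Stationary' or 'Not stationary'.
\text{Stationary}

The AR(p) characteristic polynomial is P(z) = 1 - 0.78z + 0.427z^2.
Stationarity requires all roots to lie outside the unit circle, i.e. |z| > 1 for every root.
Set 1 + (-0.78) z + (0.427) z^2 = 0, i.e. a z^2 + b z + c = 0 with a = 0.427, b = -0.78, c = 1.
Discriminant D = b^2 - 4ac = (-0.78)^2 - 4*(0.427)*1 = 0.6084 - (1.708) = -1.0996.
D < 0, so the roots are the complex-conjugate pair z = (-b +/- i sqrt(-D)) / (2a) = 0.9133 +/- 1.2279i.
For a conjugate pair |z|^2 = z * conj(z) = (product of roots) = c/a = 1/(0.427) = 2.34192, so |z| = sqrt(2.34192) = 1.5303 for both roots.
Moduli of all roots: 1.5303, 1.5303.
All moduli strictly greater than 1? Yes.
Verdict: Stationary.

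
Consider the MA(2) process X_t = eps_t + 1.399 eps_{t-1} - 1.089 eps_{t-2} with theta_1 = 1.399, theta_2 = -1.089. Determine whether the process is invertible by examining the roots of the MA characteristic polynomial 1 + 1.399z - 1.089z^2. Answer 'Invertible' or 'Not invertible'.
\text{Not invertible}

The MA(q) characteristic polynomial is P(z) = 1 + 1.399z - 1.089z^2.
Invertibility requires all roots to lie outside the unit circle, i.e. |z| > 1 for every root.
Set 1 + (1.399) z + (-1.089) z^2 = 0, i.e. a z^2 + b z + c = 0 with a = -1.089, b = 1.399, c = 1.
Discriminant D = b^2 - 4ac = (1.399)^2 - 4*(-1.089)*1 = 1.957201 - (-4.356) = 6.313201.
D >= 0, so the roots are real: z = (-b +/- sqrt(D)) / (2a) = (-1.399 +/- 2.512608) / (-2.178).
  z_1 = (-1.399 + 2.512608) / (-2.178) = -0.5113,   |z_1| = 0.5113.
  z_2 = (-1.399 - 2.512608) / (-2.178) = 1.796,   |z_2| = 1.796.
Moduli of all roots: 0.5113, 1.7960.
All moduli strictly greater than 1? No.
Verdict: Not invertible.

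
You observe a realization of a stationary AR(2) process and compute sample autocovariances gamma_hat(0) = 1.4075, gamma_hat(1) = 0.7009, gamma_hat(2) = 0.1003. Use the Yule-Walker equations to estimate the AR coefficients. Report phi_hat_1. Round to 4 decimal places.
\hat\phi_{1} = 0.6150

The Yule-Walker equations for an AR(p) process read, in matrix form,
  Gamma_p phi = r_p,   with   (Gamma_p)_{ij} = gamma(|i - j|),
                       (r_p)_i = gamma(i),   i,j = 1..p.
Substitute the sample gammas (Toeplitz matrix and right-hand side of size 2):
  Gamma_p = [[1.4075, 0.7009], [0.7009, 1.4075]]
  r_p     = [0.7009, 0.1003]
Written out:
  1.4075 phi_1 + 0.7009 phi_2 = 0.7009
  0.7009 phi_1 + 1.4075 phi_2 = 0.1003
Solve by Cramer's rule:
  det = gamma(0)^2 - gamma(1)^2 = (1.4075)^2 - (0.7009)^2 = 1.98105625 - 0.49126081 = 1.48979544
  phi_hat_1 = [gamma(1) gamma(0) - gamma(1) gamma(2)] / det = [(0.7009)(1.4075) - (0.7009)(0.1003)] / 1.48979544 = 0.91621648 / 1.48979544 = 0.615
  phi_hat_2 = [gamma(0) gamma(2) - gamma(1)^2] / det = [(1.4075)(0.1003) - (0.7009)^2] / 1.48979544 = -0.35008856 / 1.48979544 = -0.235
So phi_hat = [0.6150, -0.2350].
Therefore phi_hat_1 = 0.6150.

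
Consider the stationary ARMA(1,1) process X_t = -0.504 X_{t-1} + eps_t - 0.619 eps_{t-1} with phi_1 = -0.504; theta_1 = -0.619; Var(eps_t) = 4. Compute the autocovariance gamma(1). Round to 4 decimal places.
\gamma(1) = -7.9002

Multiply the model equation by X_{t-k} and take expectations. With theta_0 = psi_0 = 1 and psi_j the MA(infinity) weights, this gives
  gamma(k) - sum_i phi_i gamma(k-i) = c_k,
  c_k = sigma^2 * sum_{j=k..q} theta_j psi_{j-k}   (c_k = 0 for k > q),
using gamma(-m) = gamma(m).
psi-weights needed (psi_j = theta_j + sum_i phi_i psi_{j-i}):
  psi_1 = theta_1 + phi_1 = -0.619 + (-0.504) = -1.123
Right-hand sides:
  c_0 = sigma^2 (1 + theta_1 psi_1) = 4 * (1 + (-0.619)(-1.123)) = 4 * 1.695137 = 6.780548
  c_1 = sigma^2 theta_1 = 4 * (-0.619) = -2.476
  c_2 = 0
Equations for k = 0 and k = 1 (AR order 1):
  gamma(0) = phi_1 gamma(1) + c_0
  gamma(1) = phi_1 gamma(0) + c_1
Substituting the second into the first: gamma(0) (1 - phi_1^2) = c_0 + phi_1 c_1, so
  gamma(0) = (c_0 + phi_1 c_1) / (1 - phi_1^2) = (6.780548 + (-0.504)(-2.476)) / (1 - (-0.504)^2) = 8.028452 / 0.745984 = 10.762231.
  gamma(1) = phi_1 gamma(0) + c_1 = (-0.504)(10.762231) + (-2.476) = -7.900164.
Therefore gamma(1) = -7.9002 (to 4 decimal places).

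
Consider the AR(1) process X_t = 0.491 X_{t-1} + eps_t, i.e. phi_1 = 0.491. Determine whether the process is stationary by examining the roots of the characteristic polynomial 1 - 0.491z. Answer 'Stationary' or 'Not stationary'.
\text{Stationary}

The AR(p) characteristic polynomial is P(z) = 1 - 0.491z.
Stationarity requires all roots to lie outside the unit circle, i.e. |z| > 1 for every root.
This is linear in z: 1 + (-0.491) z = 0  =>  z = -1/(-0.491) = 2.03666,  |z| = 2.03666.
Moduli of all roots: 2.0367.
All moduli strictly greater than 1? Yes.
Verdict: Stationary.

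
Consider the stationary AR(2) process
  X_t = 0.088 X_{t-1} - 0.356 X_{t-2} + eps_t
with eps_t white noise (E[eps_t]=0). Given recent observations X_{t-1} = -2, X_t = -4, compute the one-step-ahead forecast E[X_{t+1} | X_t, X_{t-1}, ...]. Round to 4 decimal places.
E[X_{t+1} \mid \mathcal F_t] = 0.3600

For an AR(p) model X_t = c + sum_i phi_i X_{t-i} + eps_t, the
one-step-ahead conditional mean is
  E[X_{t+1} | X_t, ...] = c + sum_i phi_i X_{t+1-i}.
Substitute known values:
  E[X_{t+1} | ...] = (0.088) * (-4) + (-0.356) * (-2)
                   = 0.3600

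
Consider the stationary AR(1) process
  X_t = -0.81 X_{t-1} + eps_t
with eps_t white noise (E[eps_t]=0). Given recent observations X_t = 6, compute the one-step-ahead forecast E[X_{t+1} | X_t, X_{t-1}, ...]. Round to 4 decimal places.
E[X_{t+1} \mid \mathcal F_t] = -4.8600

For an AR(p) model X_t = c + sum_i phi_i X_{t-i} + eps_t, the
one-step-ahead conditional mean is
  E[X_{t+1} | X_t, ...] = c + sum_i phi_i X_{t+1-i}.
Substitute known values:
  E[X_{t+1} | ...] = (-0.81) * (6)
                   = -4.8600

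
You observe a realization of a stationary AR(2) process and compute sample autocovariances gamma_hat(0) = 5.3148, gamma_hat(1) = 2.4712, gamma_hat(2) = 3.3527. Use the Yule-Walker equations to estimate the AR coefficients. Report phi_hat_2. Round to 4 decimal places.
\hat\phi_{2} = 0.5290

The Yule-Walker equations for an AR(p) process read, in matrix form,
  Gamma_p phi = r_p,   with   (Gamma_p)_{ij} = gamma(|i - j|),
                       (r_p)_i = gamma(i),   i,j = 1..p.
Substitute the sample gammas (Toeplitz matrix and right-hand side of size 2):
  Gamma_p = [[5.3148, 2.4712], [2.4712, 5.3148]]
  r_p     = [2.4712, 3.3527]
Written out:
  5.3148 phi_1 + 2.4712 phi_2 = 2.4712
  2.4712 phi_1 + 5.3148 phi_2 = 3.3527
Solve by Cramer's rule:
  det = gamma(0)^2 - gamma(1)^2 = (5.3148)^2 - (2.4712)^2 = 28.24709904 - 6.10682944 = 22.1402696
  phi_hat_1 = [gamma(1) gamma(0) - gamma(1) gamma(2)] / det = [(2.4712)(5.3148) - (2.4712)(3.3527)] / 22.1402696 = 4.84874152 / 22.1402696 = 0.219
  phi_hat_2 = [gamma(0) gamma(2) - gamma(1)^2] / det = [(5.3148)(3.3527) - (2.4712)^2] / 22.1402696 = 11.71210052 / 22.1402696 = 0.529
So phi_hat = [0.2190, 0.5290].
Therefore phi_hat_2 = 0.5290.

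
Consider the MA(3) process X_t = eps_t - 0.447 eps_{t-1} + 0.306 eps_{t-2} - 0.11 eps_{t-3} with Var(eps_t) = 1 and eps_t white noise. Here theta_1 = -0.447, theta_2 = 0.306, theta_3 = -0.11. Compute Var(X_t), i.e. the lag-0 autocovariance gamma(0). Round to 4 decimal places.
\gamma(0) = 1.3055

For an MA(q) process X_t = eps_t + sum_i theta_i eps_{t-i} with
Var(eps_t) = sigma^2, the variance is
  gamma(0) = sigma^2 * (1 + sum_i theta_i^2).
  sum_i theta_i^2 = (-0.447)^2 + (0.306)^2 + (-0.11)^2 = 0.199809 + 0.093636 + 0.0121 = 0.305545.
  gamma(0) = 1 * (1 + 0.305545) = 1 * 1.305545 = 1.305545, which rounds to 1.3055.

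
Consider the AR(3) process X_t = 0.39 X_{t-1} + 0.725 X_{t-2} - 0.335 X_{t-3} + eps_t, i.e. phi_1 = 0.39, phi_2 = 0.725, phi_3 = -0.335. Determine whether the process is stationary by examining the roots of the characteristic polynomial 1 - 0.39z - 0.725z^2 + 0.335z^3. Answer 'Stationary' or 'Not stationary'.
\text{Stationary}

The AR(p) characteristic polynomial is P(z) = 1 - 0.39z - 0.725z^2 + 0.335z^3.
Stationarity requires all roots to lie outside the unit circle, i.e. |z| > 1 for every root.
Degree 3: look for a simple real root z0 first, then factor out (1 - z/z0) and solve the remaining quadratic.
Testing z0 = 2: P(2) = 1 + (-0.39)(2) + (-0.725)(2)^2 + (0.335)(2)^3
  = 1 + (-0.78) + (-2.9) + (2.68) = 0.  So z_0 = 2 is a root, |z_0| = 2.
Divide out the factor (1 - 0.5 z) = (1 - z/z0) (since 1/z0 = 0.5):
  P(z) = (1 - 0.5 z)(1 + (0.11) z + (-0.67) z^2)
  [check: z-coef 0.11 - (0.5) = -0.39; z^2-coef -0.67 - (0.5)(0.11) = -0.725; z^3-coef -(0.5)(-0.67) = 0.335.]
Remaining roots from the quadratic factor 1 + (0.11) z + (-0.67) z^2:
  Set 1 + (0.11) z + (-0.67) z^2 = 0, i.e. a z^2 + b z + c = 0 with a = -0.67, b = 0.11, c = 1.
  Discriminant D = b^2 - 4ac = (0.11)^2 - 4*(-0.67)*1 = 0.0121 - (-2.68) = 2.6921.
  D >= 0, so the roots are real: z = (-b +/- sqrt(D)) / (2a) = (-0.11 +/- 1.640762) / (-1.34).
    z_1 = (-0.11 + 1.640762) / (-1.34) = -1.1424,   |z_1| = 1.1424.
    z_2 = (-0.11 - 1.640762) / (-1.34) = 1.3065,   |z_2| = 1.3065.
Moduli of all roots: 2.0000, 1.1424, 1.3065.
All moduli strictly greater than 1? Yes.
Verdict: Stationary.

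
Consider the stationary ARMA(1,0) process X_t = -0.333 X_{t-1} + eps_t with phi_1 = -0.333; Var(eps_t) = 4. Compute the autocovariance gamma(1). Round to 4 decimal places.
\gamma(1) = -1.4981

Multiply the model equation by X_{t-k} and take expectations. With theta_0 = psi_0 = 1 and psi_j the MA(infinity) weights, this gives
  gamma(k) - sum_i phi_i gamma(k-i) = c_k,
  c_k = sigma^2 * sum_{j=k..q} theta_j psi_{j-k}   (c_k = 0 for k > q),
using gamma(-m) = gamma(m).
Pure AR (q = 0): c_0 = sigma^2 = 4, c_k = 0 for k >= 1.
Equations for k = 0 and k = 1 (AR order 1):
  gamma(0) = phi_1 gamma(1) + c_0
  gamma(1) = phi_1 gamma(0) + c_1
Substituting the second into the first: gamma(0) (1 - phi_1^2) = c_0 + phi_1 c_1, so
  gamma(0) = c_0 / (1 - phi_1^2) = 4 / (1 - (-0.333)^2) = 4 / 0.889111 = 4.498876.
  gamma(1) = phi_1 gamma(0) = (-0.333)(4.498876) = -1.498126.
Therefore gamma(1) = -1.4981 (to 4 decimal places).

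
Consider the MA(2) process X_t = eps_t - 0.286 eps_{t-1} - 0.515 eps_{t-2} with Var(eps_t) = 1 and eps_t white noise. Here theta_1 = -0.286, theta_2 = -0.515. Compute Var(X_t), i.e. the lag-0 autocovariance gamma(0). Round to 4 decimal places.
\gamma(0) = 1.3470

For an MA(q) process X_t = eps_t + sum_i theta_i eps_{t-i} with
Var(eps_t) = sigma^2, the variance is
  gamma(0) = sigma^2 * (1 + sum_i theta_i^2).
  sum_i theta_i^2 = (-0.286)^2 + (-0.515)^2 = 0.081796 + 0.265225 = 0.347021.
  gamma(0) = 1 * (1 + 0.347021) = 1 * 1.347021 = 1.347021, which rounds to 1.3470.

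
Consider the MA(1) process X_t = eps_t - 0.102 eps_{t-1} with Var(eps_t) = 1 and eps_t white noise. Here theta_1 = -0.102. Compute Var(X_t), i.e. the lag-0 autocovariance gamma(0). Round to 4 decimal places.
\gamma(0) = 1.0104

For an MA(q) process X_t = eps_t + sum_i theta_i eps_{t-i} with
Var(eps_t) = sigma^2, the variance is
  gamma(0) = sigma^2 * (1 + sum_i theta_i^2).
  sum_i theta_i^2 = (-0.102)^2 = 0.010404.
  gamma(0) = 1 * (1 + 0.010404) = 1 * 1.010404 = 1.010404, which rounds to 1.0104.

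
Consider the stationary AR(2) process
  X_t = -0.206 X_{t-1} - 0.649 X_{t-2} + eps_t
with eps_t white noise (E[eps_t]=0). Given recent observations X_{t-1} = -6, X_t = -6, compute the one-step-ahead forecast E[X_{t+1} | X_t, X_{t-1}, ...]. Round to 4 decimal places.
E[X_{t+1} \mid \mathcal F_t] = 5.1300

For an AR(p) model X_t = c + sum_i phi_i X_{t-i} + eps_t, the
one-step-ahead conditional mean is
  E[X_{t+1} | X_t, ...] = c + sum_i phi_i X_{t+1-i}.
Substitute known values:
  E[X_{t+1} | ...] = (-0.206) * (-6) + (-0.649) * (-6)
                   = 5.1300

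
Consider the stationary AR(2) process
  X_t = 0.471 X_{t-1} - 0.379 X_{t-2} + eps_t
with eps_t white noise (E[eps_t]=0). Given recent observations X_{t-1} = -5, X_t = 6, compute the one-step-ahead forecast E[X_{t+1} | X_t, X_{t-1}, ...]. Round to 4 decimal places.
E[X_{t+1} \mid \mathcal F_t] = 4.7210

For an AR(p) model X_t = c + sum_i phi_i X_{t-i} + eps_t, the
one-step-ahead conditional mean is
  E[X_{t+1} | X_t, ...] = c + sum_i phi_i X_{t+1-i}.
Substitute known values:
  E[X_{t+1} | ...] = (0.471) * (6) + (-0.379) * (-5)
                   = 4.7210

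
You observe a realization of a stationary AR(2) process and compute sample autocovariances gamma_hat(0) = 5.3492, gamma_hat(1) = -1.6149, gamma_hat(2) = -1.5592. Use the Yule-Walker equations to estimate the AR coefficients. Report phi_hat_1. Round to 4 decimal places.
\hat\phi_{1} = -0.4290

The Yule-Walker equations for an AR(p) process read, in matrix form,
  Gamma_p phi = r_p,   with   (Gamma_p)_{ij} = gamma(|i - j|),
                       (r_p)_i = gamma(i),   i,j = 1..p.
Substitute the sample gammas (Toeplitz matrix and right-hand side of size 2):
  Gamma_p = [[5.3492, -1.6149], [-1.6149, 5.3492]]
  r_p     = [-1.6149, -1.5592]
Written out:
  5.3492 phi_1 - 1.6149 phi_2 = -1.6149
  -1.6149 phi_1 + 5.3492 phi_2 = -1.5592
Solve by Cramer's rule:
  det = gamma(0)^2 - gamma(1)^2 = (5.3492)^2 - (-1.6149)^2 = 28.61394064 - 2.60790201 = 26.00603863
  phi_hat_1 = [gamma(1) gamma(0) - gamma(1) gamma(2)] / det = [(-1.6149)(5.3492) - (-1.6149)(-1.5592)] / 26.00603863 = -11.15637516 / 26.00603863 = -0.429
  phi_hat_2 = [gamma(0) gamma(2) - gamma(1)^2] / det = [(5.3492)(-1.5592) - (-1.6149)^2] / 26.00603863 = -10.94837465 / 26.00603863 = -0.421
So phi_hat = [-0.4290, -0.4210].
Therefore phi_hat_1 = -0.4290.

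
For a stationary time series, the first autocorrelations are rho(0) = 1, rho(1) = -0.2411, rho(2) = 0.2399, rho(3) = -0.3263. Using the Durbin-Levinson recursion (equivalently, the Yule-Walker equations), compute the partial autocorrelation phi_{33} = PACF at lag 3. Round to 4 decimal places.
\phi_{33} = -0.2571

The PACF at lag k is phi_{kk}, the last component of the solution
to the Yule-Walker system G_k phi = r_k where
  (G_k)_{ij} = rho(|i - j|), (r_k)_i = rho(i), i,j = 1..k.
Equivalently, Durbin-Levinson gives phi_{kk} iteratively:
  phi_{11} = rho(1)
  phi_{kk} = [rho(k) - sum_{j=1..k-1} phi_{k-1,j} rho(k-j)]
            / [1 - sum_{j=1..k-1} phi_{k-1,j} rho(j)],
  phi_{k,j} = phi_{k-1,j} - phi_{kk} phi_{k-1,k-j},  j = 1..k-1.
Step k = 1:
  phi_11 = rho(1) = -0.2411.
Step k = 2:
  phi_22 = [rho(2) - phi_11 rho(1)] / [1 - phi_11 rho(1)] = [0.2399 - (-0.2411)(-0.2411)] / [1 - (-0.2411)(-0.2411)]
         = 0.18177079 / 0.94187079 = 0.192989.
  Update: phi_21 = phi_11 - phi_22 phi_11 = -0.2411 - (0.192989)(-0.2411) = -0.19457.
Step k = 3:
  phi_33 = [rho(3) - phi_21 rho(2) - phi_22 rho(1)] / [1 - phi_21 rho(1) - phi_22 rho(2)]
    numerator   = -0.3263 - (-0.19457)(0.2399) - (0.192989)(-0.2411) = -0.23309291
    denominator = 1 - (-0.19457)(-0.2411) - (0.192989)(0.2399) = 0.90679101
  phi_33 = -0.23309291 / 0.90679101 = -0.2571.
Therefore phi_{33} = -0.2571.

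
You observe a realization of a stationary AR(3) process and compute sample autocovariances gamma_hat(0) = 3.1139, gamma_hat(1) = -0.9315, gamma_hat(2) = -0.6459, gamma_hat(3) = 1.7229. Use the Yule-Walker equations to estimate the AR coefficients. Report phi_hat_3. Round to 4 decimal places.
\hat\phi_{3} = 0.4590

The Yule-Walker equations for an AR(p) process read, in matrix form,
  Gamma_p phi = r_p,   with   (Gamma_p)_{ij} = gamma(|i - j|),
                       (r_p)_i = gamma(i),   i,j = 1..p.
Substitute the sample gammas (Toeplitz matrix and right-hand side of size 3):
  Gamma_p = [[3.1139, -0.9315, -0.6459], [-0.9315, 3.1139, -0.9315], [-0.6459, -0.9315, 3.1139]]
  r_p     = [-0.9315, -0.6459, 1.7229]
Written out (R1..R3):
  (R1) 3.1139 phi_1 - 0.9315 phi_2 - 0.6459 phi_3 = -0.9315
  (R2) -0.9315 phi_1 + 3.1139 phi_2 - 0.9315 phi_3 = -0.6459
  (R3) -0.6459 phi_1 - 0.9315 phi_2 + 3.1139 phi_3 = 1.7229
Gaussian elimination:
  R2 <- R2 - (-0.9315/3.1139) R1 = R2 - (-0.299143) R1:  2.835249 phi_2 - 1.124716 phi_3 = -0.924551
  R3 <- R3 - (-0.6459/3.1139) R1 = R3 - (-0.207425) R1:  -1.124716 phi_2 + 2.979924 phi_3 = 1.529684
  R3 <- R3 - (-1.124716/2.835249) R2 = R3 - (-0.39669) R2:  2.53376 phi_3 = 1.162923
Back-substitution:
  phi_hat_3 = 1.162923 / 2.53376 = 0.458971
  phi_hat_2 = (-0.924551 - (-1.124716)(0.458971)) / 2.835249 = -0.144022
  phi_hat_1 = (-0.9315 - (-0.9315)(-0.144022) - (-0.6459)(0.458971)) / 3.1139 = -0.247024
So phi_hat = [-0.2470, -0.1440, 0.4590].
Therefore phi_hat_3 = 0.4590.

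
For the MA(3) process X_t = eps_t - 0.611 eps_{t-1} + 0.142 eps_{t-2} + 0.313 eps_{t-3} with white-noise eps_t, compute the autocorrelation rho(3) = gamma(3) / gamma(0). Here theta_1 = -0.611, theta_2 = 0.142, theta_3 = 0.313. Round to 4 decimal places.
\rho(3) = 0.2099

For an MA(q) process with theta_0 = 1, the autocovariance is
  gamma(k) = sigma^2 * sum_{i=0..q-k} theta_i * theta_{i+k},
and rho(k) = gamma(k) / gamma(0). Sigma^2 cancels.
  numerator   = (1)*(0.313) = 0.313.
  denominator = (1)^2 + (-0.611)^2 + (0.142)^2 + (0.313)^2 = 1.491454.
  rho(3) = 0.313 / 1.491454 = 0.2099.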